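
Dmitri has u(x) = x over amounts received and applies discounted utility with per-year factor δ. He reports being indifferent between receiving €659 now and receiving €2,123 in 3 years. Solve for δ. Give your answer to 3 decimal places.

The payoff in 3 years is discounted by δ^3, so u(659) = δ^3·u(2123) and δ^3 = u(659)/u(2123).
With u(x) = x: δ^3 = 659/2123 = 0.31041.
So δ = 0.31041^(1/3) ≈ 0.677.

δ ≈ 0.677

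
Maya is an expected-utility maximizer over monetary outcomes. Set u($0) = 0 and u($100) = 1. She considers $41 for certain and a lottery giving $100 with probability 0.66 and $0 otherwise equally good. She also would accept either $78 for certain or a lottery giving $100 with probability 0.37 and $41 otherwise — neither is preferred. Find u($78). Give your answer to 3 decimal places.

0.786

From the first indifference, u($41) = 0.66·u($100) + 0.34·u($0) = 0.66·1 + 0.34·0 = 0.66.
The second indifference gives u($78) = 0.37·u($100) + 0.63·u($41) = 0.37·1.00 + 0.63·0.66 = 0.7858.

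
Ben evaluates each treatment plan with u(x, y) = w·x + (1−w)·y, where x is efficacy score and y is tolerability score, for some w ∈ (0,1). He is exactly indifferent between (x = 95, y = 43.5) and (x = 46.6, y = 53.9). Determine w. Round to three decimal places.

Indifference: w·95 + (1−w)·43.5 = w·46.6 + (1−w)·53.9.
Rearranging, 48.4·w − 10.4·(1−w) = 0.
The marginal rate of substitution is 10.4/48.4, so w = 10.4/(48.4+10.4) = 0.177.

w = 0.177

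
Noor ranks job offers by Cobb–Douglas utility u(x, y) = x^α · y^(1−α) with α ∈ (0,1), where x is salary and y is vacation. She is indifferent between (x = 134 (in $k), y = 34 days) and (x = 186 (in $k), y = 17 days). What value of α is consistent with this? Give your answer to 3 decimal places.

α ≈ 0.679

Set the two utilities equal: 134^α·34^(1−α) = 186^α·17^(1−α).
(134/186)^α = (17/34)^(1−α); take logs: α·ln(134/186) = (1−α)·ln(17/34), i.e. α·-0.327907 = (1−α)·-0.693147.
Thus α·(-1.021054) = -0.693147, so α = -0.693147/-1.021054 ≈ 0.679.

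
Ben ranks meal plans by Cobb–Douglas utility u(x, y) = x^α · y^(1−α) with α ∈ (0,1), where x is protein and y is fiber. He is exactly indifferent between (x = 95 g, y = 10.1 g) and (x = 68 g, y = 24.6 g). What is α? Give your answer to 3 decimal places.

α ≈ 0.727

The Cobb–Douglas utilities coincide, so 95^α·10.1^(1−α) = 68^α·24.6^(1−α).
Taking logs: α·ln 95 + (1−α)·ln 10.1 = α·ln 68 + (1−α)·ln 24.6, i.e. α·0.334369 = (1−α)·0.890211.
With A = 0.334369 and B = 0.890211: α·A = (1−α)·B, so α = B/(A+B) = 0.890211/1.224580 ≈ 0.727.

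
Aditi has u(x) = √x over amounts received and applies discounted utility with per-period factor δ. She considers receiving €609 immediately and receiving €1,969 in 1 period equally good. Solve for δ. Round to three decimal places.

Indifference means u(609) = δ · u(1969), so δ = u(609)/u(1969).
With u(x) = √x: δ = √609/√1969 = √(609/1969) = 0.55614.

δ ≈ 0.556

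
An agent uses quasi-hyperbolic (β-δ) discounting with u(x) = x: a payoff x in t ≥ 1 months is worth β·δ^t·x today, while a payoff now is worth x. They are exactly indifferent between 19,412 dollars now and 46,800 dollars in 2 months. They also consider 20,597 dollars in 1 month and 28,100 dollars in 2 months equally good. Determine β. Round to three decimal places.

β ≈ 0.772

Both payoffs in the second observation are in the future, so β drops out: δ^1·20597 = δ^2·28100 ⇒ δ = 20597/28100 = 0.73299.
The first indifference: 19412 = β·δ^2·46800, so β = 19412/(δ^2·46800) = 19412/(0.53727·46800) ≈ 0.772.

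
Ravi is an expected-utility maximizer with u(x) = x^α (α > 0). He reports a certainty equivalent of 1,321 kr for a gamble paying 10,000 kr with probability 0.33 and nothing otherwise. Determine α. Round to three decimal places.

Since u(0) = 0, the lottery's EU is 0.33·10000^α.
Equating: 1321^α = 0.33·10000^α, i.e. 0.1321^α = 0.33.
α = ln(0.33) / ln(1321/10000) = -1.108663/-2.024196 ≈ 0.548.

α ≈ 0.548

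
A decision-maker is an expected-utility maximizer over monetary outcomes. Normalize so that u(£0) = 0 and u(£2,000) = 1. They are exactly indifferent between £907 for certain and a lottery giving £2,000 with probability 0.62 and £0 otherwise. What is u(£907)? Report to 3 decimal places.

0.620

By the standard-gamble method, u(£907) is just the indifference probability on the best outcome: 0.62.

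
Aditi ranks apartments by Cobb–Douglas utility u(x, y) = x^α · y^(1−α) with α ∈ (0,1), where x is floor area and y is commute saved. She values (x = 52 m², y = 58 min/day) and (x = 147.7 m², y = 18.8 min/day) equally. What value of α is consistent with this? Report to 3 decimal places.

Indifference: 52^α · 58^(1−α) = 147.7^α · 18.8^(1−α).
Rearrange to (52/147.7)^α = (18.8/58)^(1−α) and take logs: α·-1.043939 = (1−α)·-1.126586.
With A = -1.043939 and B = -1.126586: α·A = (1−α)·B, so α = B/(A+B) = -1.126586/-2.170525 ≈ 0.519.

α ≈ 0.519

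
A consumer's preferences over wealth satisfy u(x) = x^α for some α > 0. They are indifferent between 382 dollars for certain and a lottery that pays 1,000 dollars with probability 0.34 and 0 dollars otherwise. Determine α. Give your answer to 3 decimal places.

α ≈ 1.121

Since u(0) = 0, the lottery's EU is 0.34·1000^α.
Setting u(382) equal to that: 382^α = 0.34·1000^α ⇒ (382/1000)^α = 0.34.
α = ln(0.34) / ln(382/1000) = -1.078810/-0.962335 ≈ 1.121.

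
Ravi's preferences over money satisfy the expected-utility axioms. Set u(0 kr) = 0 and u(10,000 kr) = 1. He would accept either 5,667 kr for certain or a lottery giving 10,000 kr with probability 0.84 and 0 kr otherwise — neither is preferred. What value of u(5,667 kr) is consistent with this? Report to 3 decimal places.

0.840

The indifference gives u(5,667 kr) = 0.84·u(10,000 kr) + 0.16·u(0 kr) = 0.84·1 + 0.16·0 = 0.84.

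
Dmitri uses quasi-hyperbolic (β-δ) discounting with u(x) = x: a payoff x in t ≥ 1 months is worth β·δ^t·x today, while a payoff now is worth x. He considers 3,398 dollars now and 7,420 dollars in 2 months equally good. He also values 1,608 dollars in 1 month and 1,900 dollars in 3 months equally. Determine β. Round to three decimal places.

The second indifference involves only future payoffs, so β cancels: β·δ^1·1608 = β·δ^3·1900, giving δ^2 = 1608/1900 = 0.84632, so δ = 0.91995.
Substituting δ into 3398 = β·δ^2·7420: β = 3398/(6279.663) ≈ 0.541.

β ≈ 0.541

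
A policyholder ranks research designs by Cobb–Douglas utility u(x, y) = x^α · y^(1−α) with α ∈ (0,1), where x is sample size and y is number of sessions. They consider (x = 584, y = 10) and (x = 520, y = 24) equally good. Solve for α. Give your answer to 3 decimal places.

Indifference: 584^α · 10^(1−α) = 520^α · 24^(1−α).
Rearrange to (584/520)^α = (24/10)^(1−α) and take logs: α·0.116072 = (1−α)·0.875469.
So α/(1−α) = (0.875469)/(0.116072) = 7.542465, and α = 7.542465/8.542465 ≈ 0.883.

α ≈ 0.883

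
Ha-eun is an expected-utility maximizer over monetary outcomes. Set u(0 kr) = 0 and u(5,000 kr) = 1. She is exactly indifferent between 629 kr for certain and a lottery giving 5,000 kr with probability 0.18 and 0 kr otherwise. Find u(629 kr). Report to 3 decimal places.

The indifference gives u(629 kr) = 0.18·u(5,000 kr) + 0.82·u(0 kr) = 0.18·1 + 0.82·0 = 0.18.

0.180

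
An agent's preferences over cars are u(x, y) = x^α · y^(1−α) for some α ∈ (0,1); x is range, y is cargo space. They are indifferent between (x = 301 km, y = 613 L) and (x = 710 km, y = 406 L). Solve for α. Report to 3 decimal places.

Indifference: 301^α · 613^(1−α) = 710^α · 406^(1−α).
Taking logs: α·ln 301 + (1−α)·ln 613 = α·ln 710 + (1−α)·ln 406, i.e. α·-0.858155 = (1−α)·-0.412012.
So α/(1−α) = (-0.412012)/(-0.858155) = 0.480114, and α = 0.480114/1.480114 ≈ 0.324.

α ≈ 0.324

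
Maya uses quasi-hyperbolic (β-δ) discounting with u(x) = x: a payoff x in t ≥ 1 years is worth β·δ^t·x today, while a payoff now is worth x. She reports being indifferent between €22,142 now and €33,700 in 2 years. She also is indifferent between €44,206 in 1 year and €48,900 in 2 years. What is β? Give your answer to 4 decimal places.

Both payoffs in the second observation are in the future, so β drops out: δ^1·44206 = δ^2·48900 ⇒ δ = 44206/48900 = 0.90401.
Substituting δ into 22142 = β·δ^2·33700: β = 22142/(27540.678) ≈ 0.8040.

β ≈ 0.8040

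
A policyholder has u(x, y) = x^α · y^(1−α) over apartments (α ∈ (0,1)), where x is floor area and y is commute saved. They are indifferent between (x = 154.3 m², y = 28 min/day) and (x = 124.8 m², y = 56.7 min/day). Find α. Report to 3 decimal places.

α ≈ 0.769

Indifference: 154.3^α · 28^(1−α) = 124.8^α · 56.7^(1−α).
Taking logs: α·ln 154.3 + (1−α)·ln 28 = α·ln 124.8 + (1−α)·ln 56.7, i.e. α·0.212186 = (1−α)·0.705570.
So α/(1−α) = (0.705570)/(0.212186) = 3.325243, and α = 3.325243/4.325243 ≈ 0.769.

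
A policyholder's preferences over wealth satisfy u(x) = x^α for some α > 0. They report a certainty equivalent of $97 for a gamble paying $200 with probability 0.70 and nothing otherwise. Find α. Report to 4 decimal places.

The lottery's expected utility is 0.70·u(200) + 0.30·u(0) = 0.70·200^α (since u(0) = 0 for α > 0).
Setting u(97) equal to that: 97^α = 0.70·200^α ⇒ (97/200)^α = 0.70.
Take logs: α = ln 0.70 / ln(97/200) ≈ 0.492913.

α ≈ 0.4929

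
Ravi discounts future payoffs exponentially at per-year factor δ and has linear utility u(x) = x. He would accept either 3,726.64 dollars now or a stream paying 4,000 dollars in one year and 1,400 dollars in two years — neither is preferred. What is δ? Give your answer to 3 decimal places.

δ ≈ 0.740

Equating present values: 3726.64 = 4000δ + 1400δ².
Rearranged: 1400δ² + 4000δ − 3726.64 = 0.
The positive root is δ = [−4000 + √(4000² + 4·1400·3726.64)] / (2·1400) = (−4000 + 6072.000)/2800 ≈ 0.740.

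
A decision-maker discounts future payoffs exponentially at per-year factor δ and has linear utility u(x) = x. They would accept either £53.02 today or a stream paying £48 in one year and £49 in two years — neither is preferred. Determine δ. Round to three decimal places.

δ ≈ 0.660

The stream is worth 48δ + 49δ² today, so 48δ + 49δ² = 53.02.
Rearranged: 49δ² + 48δ − 53.02 = 0.
The positive root is δ = [−48 + √(48² + 4·49·53.02)] / (2·49) = (−48 + 112.676)/98 ≈ 0.660.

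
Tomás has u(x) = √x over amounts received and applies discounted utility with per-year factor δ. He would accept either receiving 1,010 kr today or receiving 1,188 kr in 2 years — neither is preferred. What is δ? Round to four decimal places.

Equating discounted utilities: u(1010) = δ^2·u(1188) ⇒ δ^2 = u(1010)/u(1188).
With u(x) = √x: δ^2 = √1010/√1188 = √(1010/1188) = 0.92205.
Hence δ = (0.92205)^(1/2) = 0.960232.

δ ≈ 0.9602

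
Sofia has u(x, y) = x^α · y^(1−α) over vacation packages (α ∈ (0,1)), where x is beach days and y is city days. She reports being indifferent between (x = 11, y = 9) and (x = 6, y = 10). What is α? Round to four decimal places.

α ≈ 0.1481

The Cobb–Douglas utilities coincide, so 11^α·9^(1−α) = 6^α·10^(1−α).
Taking logs: α·ln 11 + (1−α)·ln 9 = α·ln 6 + (1−α)·ln 10, i.e. α·0.6061358 = (1−α)·0.1053605.
Thus α·(0.7114963) = 0.1053605, so α = 0.1053605/0.7114963 ≈ 0.1481.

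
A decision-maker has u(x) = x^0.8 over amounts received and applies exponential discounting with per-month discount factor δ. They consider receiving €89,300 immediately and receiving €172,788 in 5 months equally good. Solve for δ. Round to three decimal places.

Equating discounted utilities: u(89300) = δ^5·u(172788) ⇒ δ^5 = u(89300)/u(172788).
With u(x) = x^0.8: δ^5 = 89300^0.8/172788^0.8 = (89300/172788)^0.8 = 0.58975.
Hence δ = (0.58975)^(1/5) = 0.89978.

δ ≈ 0.900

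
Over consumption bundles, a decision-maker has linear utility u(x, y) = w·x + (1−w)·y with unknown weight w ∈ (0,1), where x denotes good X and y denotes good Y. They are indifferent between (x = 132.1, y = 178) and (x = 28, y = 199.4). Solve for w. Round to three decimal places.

w = 0.171

u(132.1,178) = u(28,199.4) means w·132.1 + (1−w)·178 = w·28 + (1−w)·199.4.
Rearranging, 104.1·w − 21.4·(1−w) = 0.
Hence w = 21.4/(104.1+21.4) = 21.4/125.5 = 0.171.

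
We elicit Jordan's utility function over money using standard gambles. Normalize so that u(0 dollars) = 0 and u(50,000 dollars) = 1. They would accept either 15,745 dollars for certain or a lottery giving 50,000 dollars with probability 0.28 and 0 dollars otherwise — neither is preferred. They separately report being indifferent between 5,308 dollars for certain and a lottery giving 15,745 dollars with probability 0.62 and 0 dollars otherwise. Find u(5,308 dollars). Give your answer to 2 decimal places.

The first gamble pins u(15,745 dollars): it must equal 0.28·1 + 0.72·0 = 0.28.
Then u(5,308 dollars) = 0.62·u(15,745 dollars) + 0.38·u(0 dollars) = 0.62·0.28 + 0.38·0.00 = 0.1736.

0.17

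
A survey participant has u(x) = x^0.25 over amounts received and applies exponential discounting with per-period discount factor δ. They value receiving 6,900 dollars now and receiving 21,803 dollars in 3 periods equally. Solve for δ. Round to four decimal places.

δ ≈ 0.9086

Indifference means u(6900) = δ^3 · u(21803), so δ^3 = u(6900)/u(21803).
With u(x) = x^0.25: δ^3 = 6900^0.25/21803^0.25 = (6900/21803)^0.25 = 0.75004.
Taking the cube root: δ = 0.75004^(1/3) ≈ 0.9086.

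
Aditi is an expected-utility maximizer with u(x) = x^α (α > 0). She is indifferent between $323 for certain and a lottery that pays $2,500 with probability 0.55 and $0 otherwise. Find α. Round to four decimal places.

EU(lottery) = 0.55·2500^α + 0.45·0 = 0.55·2500^α.
Indifference: 323^α = 0.55·2500^α, so (323/2500)^α = 0.55.
Taking logs: α·ln(323/2500) = ln(0.55), so α = -0.5978370 / -2.0463937 ≈ 0.2921.

α ≈ 0.2921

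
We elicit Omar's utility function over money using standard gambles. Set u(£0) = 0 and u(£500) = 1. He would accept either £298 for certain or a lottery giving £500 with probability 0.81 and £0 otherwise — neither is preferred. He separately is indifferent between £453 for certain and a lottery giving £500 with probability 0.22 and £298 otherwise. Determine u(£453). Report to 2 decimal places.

0.85

First, u(£298) = 0.81·u(£500) + 0.19·u(£0) = 0.81.
The second indifference gives u(£453) = 0.22·u(£500) + 0.78·u(£298) = 0.22·1.00 + 0.78·0.81 = 0.8518.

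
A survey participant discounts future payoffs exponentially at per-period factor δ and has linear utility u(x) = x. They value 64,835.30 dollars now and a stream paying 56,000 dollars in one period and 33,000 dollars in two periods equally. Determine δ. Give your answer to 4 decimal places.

δ ≈ 0.7900

Present value of the stream is 56000·δ + 33000·δ². Indifference gives 56000δ + 33000δ² = 64835.30.
So 33000δ² + 56000δ − 64835.30 = 0.
δ = (−56000 + √(56000² + 4·33000·64835.30)) / (2·33000) = (−56000 + √11694259600.00) / 66000 ≈ 0.7900.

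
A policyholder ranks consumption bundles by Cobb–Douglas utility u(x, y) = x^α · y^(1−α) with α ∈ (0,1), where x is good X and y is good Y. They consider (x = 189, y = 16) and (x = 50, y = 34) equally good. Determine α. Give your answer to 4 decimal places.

Set the two utilities equal: 189^α·16^(1−α) = 50^α·34^(1−α).
Taking logs: α·ln 189 + (1−α)·ln 16 = α·ln 50 + (1−α)·ln 34, i.e. α·1.3297240 = (1−α)·0.7537718.
So α/(1−α) = (0.7537718)/(1.3297240) = 0.5668633, and α = 0.5668633/1.5668633 ≈ 0.3618.

α ≈ 0.3618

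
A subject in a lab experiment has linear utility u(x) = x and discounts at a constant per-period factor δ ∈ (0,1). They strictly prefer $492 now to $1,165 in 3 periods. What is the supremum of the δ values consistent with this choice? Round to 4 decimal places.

Comparing present values: 492 > δ^3·1165.
Dividing by 1165: δ^3 < 0.42232. Both sides are positive, so the cube root keeps the direction.
δ < (492/1165)^(1/3) ≈ 0.7503.

δ < 0.7503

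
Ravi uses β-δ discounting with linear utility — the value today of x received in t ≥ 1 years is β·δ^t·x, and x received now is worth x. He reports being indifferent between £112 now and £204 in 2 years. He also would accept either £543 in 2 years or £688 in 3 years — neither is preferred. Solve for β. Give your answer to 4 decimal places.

β ≈ 0.8814

Both payoffs in the second observation are in the future, so β drops out: δ^2·543 = δ^3·688 ⇒ δ = 543/688 = 0.78924.
Substituting δ into 112 = β·δ^2·204: β = 112/(127.073) ≈ 0.8814.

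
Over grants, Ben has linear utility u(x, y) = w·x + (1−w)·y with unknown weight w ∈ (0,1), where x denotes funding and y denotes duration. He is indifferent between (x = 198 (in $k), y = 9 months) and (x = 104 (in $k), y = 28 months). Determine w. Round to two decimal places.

u(198,9) = u(104,28) means w·198 + (1−w)·9 = w·104 + (1−w)·28.
Rearranging, 94·w − 19·(1−w) = 0.
So w/(1−w) = 19/94 = 0.2021, giving w = 19/(94+19) = 0.17.

w = 0.17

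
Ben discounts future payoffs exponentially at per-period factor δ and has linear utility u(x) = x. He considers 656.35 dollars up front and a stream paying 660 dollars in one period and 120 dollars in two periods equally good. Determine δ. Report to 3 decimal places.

Present value of the stream is 660·δ + 120·δ². Indifference gives 660δ + 120δ² = 656.35.
So 120δ² + 660δ − 656.35 = 0.
δ = (−660 + √(660² + 4·120·656.35)) / (2·120) = (−660 + √750648.00) / 240 ≈ 0.860.

δ ≈ 0.860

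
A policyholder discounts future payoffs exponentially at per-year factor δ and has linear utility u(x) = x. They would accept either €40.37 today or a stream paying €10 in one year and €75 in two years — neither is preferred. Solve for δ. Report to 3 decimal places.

δ ≈ 0.670

The stream is worth 10δ + 75δ² today, so 10δ + 75δ² = 40.37.
Rearranged: 75δ² + 10δ − 40.37 = 0.
The positive root is δ = [−10 + √(10² + 4·75·40.37)] / (2·75) = (−10 + 110.503)/150 ≈ 0.670.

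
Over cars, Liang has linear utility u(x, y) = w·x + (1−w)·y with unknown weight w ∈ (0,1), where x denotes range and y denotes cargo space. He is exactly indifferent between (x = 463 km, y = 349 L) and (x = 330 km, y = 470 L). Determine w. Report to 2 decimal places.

Indifference: w·463 + (1−w)·349 = w·330 + (1−w)·470.
Rearranging, 133·w − 121·(1−w) = 0.
Hence w = 121/(133+121) = 121/254 = 0.48.

w = 0.48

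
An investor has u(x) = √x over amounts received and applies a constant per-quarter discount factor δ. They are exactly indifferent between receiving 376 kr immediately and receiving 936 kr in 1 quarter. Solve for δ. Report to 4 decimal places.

Equating discounted utilities: u(376) = δ·u(936) ⇒ δ = u(376)/u(936).
Since u(x) = √x, δ = √(376/936) = 0.63381.

δ ≈ 0.6338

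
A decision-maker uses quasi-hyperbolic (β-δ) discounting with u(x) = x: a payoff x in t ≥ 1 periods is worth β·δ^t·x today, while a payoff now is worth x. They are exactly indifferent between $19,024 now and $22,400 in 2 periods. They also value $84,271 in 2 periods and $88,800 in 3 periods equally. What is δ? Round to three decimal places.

δ ≈ 0.949

From the later pair, β·δ^2·84271 = β·δ^3·88800; dividing through, δ = 84271/88800 = 0.94900.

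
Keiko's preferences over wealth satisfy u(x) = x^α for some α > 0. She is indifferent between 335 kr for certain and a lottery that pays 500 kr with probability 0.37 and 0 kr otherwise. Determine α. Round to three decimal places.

Since u(0) = 0, the lottery's EU is 0.37·500^α.
Equating: 335^α = 0.37·500^α, i.e. 0.6700^α = 0.37.
Take logs: α = ln 0.37 / ln(335/500) ≈ 2.48267.

α ≈ 2.483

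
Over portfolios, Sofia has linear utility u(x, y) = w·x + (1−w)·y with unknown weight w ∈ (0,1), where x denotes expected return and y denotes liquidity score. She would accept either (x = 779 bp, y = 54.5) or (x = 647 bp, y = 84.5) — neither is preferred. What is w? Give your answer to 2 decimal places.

Indifference: w·779 + (1−w)·54.5 = w·647 + (1−w)·84.5.
Collecting terms: w·132 = (1−w)·30.
So w/(1−w) = 30/132 = 0.2273, giving w = 30/(132+30) = 0.19.

w = 0.19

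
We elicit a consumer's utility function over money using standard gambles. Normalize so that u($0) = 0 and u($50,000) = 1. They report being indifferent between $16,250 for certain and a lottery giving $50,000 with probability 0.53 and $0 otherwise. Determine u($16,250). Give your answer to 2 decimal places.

By the standard-gamble method, u($16,250) is just the indifference probability on the best outcome: 0.53.

0.53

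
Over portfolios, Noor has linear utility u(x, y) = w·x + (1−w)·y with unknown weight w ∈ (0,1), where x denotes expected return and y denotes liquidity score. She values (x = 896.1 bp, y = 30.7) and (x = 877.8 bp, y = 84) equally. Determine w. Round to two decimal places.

u(896.1,30.7) = u(877.8,84) means w·896.1 + (1−w)·30.7 = w·877.8 + (1−w)·84.
Collecting terms: w·18.3 = (1−w)·53.3.
The marginal rate of substitution is 53.3/18.3, so w = 53.3/(18.3+53.3) = 0.74.

w = 0.74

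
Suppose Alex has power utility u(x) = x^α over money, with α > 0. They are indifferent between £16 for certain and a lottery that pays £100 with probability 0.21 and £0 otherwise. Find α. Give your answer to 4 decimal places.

α ≈ 0.8516

EU(lottery) = 0.21·100^α + 0.79·0 = 0.21·100^α.
Setting u(16) equal to that: 16^α = 0.21·100^α ⇒ (16/100)^α = 0.21.
Taking logs: α·ln(16/100) = ln(0.21), so α = -1.5606477 / -1.8325815 ≈ 0.8516.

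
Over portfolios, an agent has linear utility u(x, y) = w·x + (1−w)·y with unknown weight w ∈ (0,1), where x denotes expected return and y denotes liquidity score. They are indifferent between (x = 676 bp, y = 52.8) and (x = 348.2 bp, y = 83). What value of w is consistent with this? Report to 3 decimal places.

w = 0.084

u(676,52.8) = u(348.2,83) means w·676 + (1−w)·52.8 = w·348.2 + (1−w)·83.
w·(676−348.2) = (1−w)·(83−52.8), i.e. w·327.8 = (1−w)·30.2.
So w/(1−w) = 30.2/327.8 = 0.0921, giving w = 30.2/(327.8+30.2) = 0.084.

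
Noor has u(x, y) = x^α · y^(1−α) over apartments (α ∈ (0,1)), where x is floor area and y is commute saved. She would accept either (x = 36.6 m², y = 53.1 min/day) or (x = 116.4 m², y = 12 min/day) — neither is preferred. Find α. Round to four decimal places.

The Cobb–Douglas utilities coincide, so 36.6^α·53.1^(1−α) = 116.4^α·12^(1−α).
(36.6/116.4)^α = (12/53.1)^(1−α); take logs: α·ln(36.6/116.4) = (1−α)·ln(12/53.1), i.e. α·-1.1569843 = (1−α)·-1.4872703.
With A = -1.1569843 and B = -1.4872703: α·A = (1−α)·B, so α = B/(A+B) = -1.4872703/-2.6442546 ≈ 0.5625.

α ≈ 0.5625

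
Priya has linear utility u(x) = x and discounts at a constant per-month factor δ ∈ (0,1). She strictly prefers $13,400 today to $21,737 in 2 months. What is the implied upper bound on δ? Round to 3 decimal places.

Comparing present values: 13400 > δ^2·21737.
So δ^2 < 13400/21737 = 0.61646; taking the square root of both positive sides preserves the inequality.
δ < (13400/21737)^(1/2) ≈ 0.785.

δ < 0.785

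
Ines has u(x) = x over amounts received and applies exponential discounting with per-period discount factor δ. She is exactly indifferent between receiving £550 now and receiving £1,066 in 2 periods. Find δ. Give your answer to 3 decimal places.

Equating discounted utilities: u(550) = δ^2·u(1066) ⇒ δ^2 = u(550)/u(1066).
With u(x) = x: δ^2 = 550/1066 = 0.51595.
So δ = 0.51595^(1/2) ≈ 0.718.

δ ≈ 0.718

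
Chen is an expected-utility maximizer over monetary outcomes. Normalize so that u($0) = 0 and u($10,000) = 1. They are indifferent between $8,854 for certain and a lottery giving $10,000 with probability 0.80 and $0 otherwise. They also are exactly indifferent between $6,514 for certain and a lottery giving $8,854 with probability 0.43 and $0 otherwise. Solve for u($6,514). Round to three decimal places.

0.344

The first gamble pins u($8,854): it must equal 0.80·1 + 0.20·0 = 0.80.
Then u($6,514) = 0.43·u($8,854) + 0.57·u($0) = 0.43·0.80 + 0.57·0.00 = 0.3440.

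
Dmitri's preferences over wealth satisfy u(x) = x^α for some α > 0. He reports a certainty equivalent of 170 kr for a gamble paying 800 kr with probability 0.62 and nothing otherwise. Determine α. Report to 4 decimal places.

Since u(0) = 0, the lottery's EU is 0.62·800^α.
Equating: 170^α = 0.62·800^α, i.e. 0.2125^α = 0.62.
Take logs: α = ln 0.62 / ln(170/800) ≈ 0.308646.

α ≈ 0.3086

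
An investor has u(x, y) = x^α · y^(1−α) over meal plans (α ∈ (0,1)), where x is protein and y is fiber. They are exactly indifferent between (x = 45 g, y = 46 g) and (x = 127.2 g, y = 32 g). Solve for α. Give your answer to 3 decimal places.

α ≈ 0.259

Indifference: 45^α · 46^(1−α) = 127.2^α · 32^(1−α).
(45/127.2)^α = (32/46)^(1−α); take logs: α·ln(45/127.2) = (1−α)·ln(32/46), i.e. α·-1.039098 = (1−α)·-0.362905.
With A = -1.039098 and B = -0.362905: α·A = (1−α)·B, so α = B/(A+B) = -0.362905/-1.402003 ≈ 0.259.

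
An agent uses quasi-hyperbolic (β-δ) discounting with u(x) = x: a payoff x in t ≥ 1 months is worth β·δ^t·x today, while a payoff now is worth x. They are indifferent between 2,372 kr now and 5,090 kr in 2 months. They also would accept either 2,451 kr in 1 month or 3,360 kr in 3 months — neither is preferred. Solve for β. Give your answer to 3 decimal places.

From the later pair, β·δ^1·2451 = β·δ^3·3360; dividing through, δ^2 = 2451/3360 = 0.72946, so δ = 0.85409.
Now use the now-vs-future pair: 2372 = β·δ^2·5090 gives β = 2372/(0.72946·5090) ≈ 0.639.

β ≈ 0.639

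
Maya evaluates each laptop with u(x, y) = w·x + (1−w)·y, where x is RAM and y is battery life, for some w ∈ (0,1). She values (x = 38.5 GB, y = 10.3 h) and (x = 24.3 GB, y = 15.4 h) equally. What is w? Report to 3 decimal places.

w = 0.264

u(38.5,10.3) = u(24.3,15.4) means w·38.5 + (1−w)·10.3 = w·24.3 + (1−w)·15.4.
Rearranging, 14.2·w − 5.1·(1−w) = 0.
So w/(1−w) = 5.1/14.2 = 0.3592, giving w = 5.1/(14.2+5.1) = 0.264.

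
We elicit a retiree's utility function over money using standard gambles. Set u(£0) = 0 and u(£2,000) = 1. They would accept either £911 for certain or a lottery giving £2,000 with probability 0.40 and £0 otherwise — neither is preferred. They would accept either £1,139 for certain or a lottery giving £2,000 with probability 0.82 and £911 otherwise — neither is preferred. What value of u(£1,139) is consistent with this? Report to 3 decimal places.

First, u(£911) = 0.40·u(£2,000) + 0.60·u(£0) = 0.40.
Chaining: u(£1,139) = 0.82·1.00 + 0.18·0.40 = 0.8920.

0.892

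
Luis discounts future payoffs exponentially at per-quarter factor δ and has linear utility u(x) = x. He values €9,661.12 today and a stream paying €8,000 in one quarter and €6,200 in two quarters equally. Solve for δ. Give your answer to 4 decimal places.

δ ≈ 0.7600

Present value of the stream is 8000·δ + 6200·δ². Indifference gives 8000δ + 6200δ² = 9661.12.
Rearranged: 6200δ² + 8000δ − 9661.12 = 0.
δ = (−8000 + √(8000² + 4·6200·9661.12)) / (2·6200) = (−8000 + √303595776.00) / 12400 ≈ 0.7600.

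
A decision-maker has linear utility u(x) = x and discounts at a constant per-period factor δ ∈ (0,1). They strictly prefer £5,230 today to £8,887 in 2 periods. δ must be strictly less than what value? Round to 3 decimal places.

δ < 0.767

Under u(x) = x this choice says 5230 > δ^2·8887.
Hence δ^2 < 5230/8887 = 0.58850, and x ↦ x^(1/2) is increasing on (0,∞).
δ < (5230/8887)^(1/2) ≈ 0.767.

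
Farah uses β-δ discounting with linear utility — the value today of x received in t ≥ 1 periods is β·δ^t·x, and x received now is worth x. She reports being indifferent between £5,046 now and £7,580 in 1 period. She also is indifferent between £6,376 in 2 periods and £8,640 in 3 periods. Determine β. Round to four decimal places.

β ≈ 0.9021

Both payoffs in the second observation are in the future, so β drops out: δ^2·6376 = δ^3·8640 ⇒ δ = 6376/8640 = 0.73796.
Now use the now-vs-future pair: 5046 = β·δ·7580 gives β = 5046/(0.73796·7580) ≈ 0.9021.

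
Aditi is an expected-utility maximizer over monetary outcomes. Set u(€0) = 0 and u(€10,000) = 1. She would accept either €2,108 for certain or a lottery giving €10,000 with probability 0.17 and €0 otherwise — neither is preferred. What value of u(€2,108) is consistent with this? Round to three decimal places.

0.170

The indifference gives u(€2,108) = 0.17·u(€10,000) + 0.83·u(€0) = 0.17·1 + 0.83·0 = 0.17.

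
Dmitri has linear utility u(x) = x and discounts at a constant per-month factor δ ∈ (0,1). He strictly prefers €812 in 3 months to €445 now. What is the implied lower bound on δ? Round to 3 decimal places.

Under u(x) = x this choice says 445 < δ^3·812.
Dividing by 812: δ^3 > 0.54803. Both sides are positive, so the cube root keeps the direction.
δ > (445/812)^(1/3) ≈ 0.818.

δ > 0.818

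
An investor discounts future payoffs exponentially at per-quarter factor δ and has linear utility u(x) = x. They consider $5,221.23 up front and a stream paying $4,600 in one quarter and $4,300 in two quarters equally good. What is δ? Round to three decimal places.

Present value of the stream is 4600·δ + 4300·δ². Indifference gives 4600δ + 4300δ² = 5221.23.
That is, 4300δ² + 4600δ − 5221.23 = 0, a quadratic in δ.
δ = (−4600 + √(4600² + 4·4300·5221.23)) / (2·4300) = (−4600 + √110965156.00) / 8600 ≈ 0.690.

δ ≈ 0.690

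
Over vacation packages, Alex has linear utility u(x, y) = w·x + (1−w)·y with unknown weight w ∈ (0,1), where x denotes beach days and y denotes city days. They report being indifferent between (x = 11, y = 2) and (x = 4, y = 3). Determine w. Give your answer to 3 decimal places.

Indifference: w·11 + (1−w)·2 = w·4 + (1−w)·3.
w·(11−4) = (1−w)·(3−2), i.e. w·7 = (1−w)·1.
So w/(1−w) = 1/7 = 0.1429, giving w = 1/(7+1) = 0.125.

w = 0.125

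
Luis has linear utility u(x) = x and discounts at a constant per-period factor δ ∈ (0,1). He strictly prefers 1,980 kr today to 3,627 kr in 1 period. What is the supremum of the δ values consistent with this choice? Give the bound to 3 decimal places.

Comparing present values: 1980 > δ·3627.
Dividing through by 3627 gives δ < 0.54591.

δ < 0.546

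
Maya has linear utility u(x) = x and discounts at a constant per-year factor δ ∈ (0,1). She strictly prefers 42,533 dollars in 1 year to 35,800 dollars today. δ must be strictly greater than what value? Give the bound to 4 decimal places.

δ > 0.8417

Comparing present values: 35800 < δ·42533.
So δ > 35800/42533 = 0.84170.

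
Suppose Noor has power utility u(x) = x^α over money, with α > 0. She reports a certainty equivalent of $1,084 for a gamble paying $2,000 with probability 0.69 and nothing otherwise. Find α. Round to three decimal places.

α ≈ 0.606

EU(lottery) = 0.69·2000^α + 0.31·0 = 0.69·2000^α.
Setting u(1084) equal to that: 1084^α = 0.69·2000^α ⇒ (1084/2000)^α = 0.69.
Taking logs: α·ln(1084/2000) = ln(0.69), so α = -0.371064 / -0.612489 ≈ 0.606.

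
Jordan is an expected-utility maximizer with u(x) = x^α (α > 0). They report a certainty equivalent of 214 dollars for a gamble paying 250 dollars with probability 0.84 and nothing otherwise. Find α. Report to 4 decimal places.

EU(lottery) = 0.84·250^α + 0.16·0 = 0.84·250^α.
Setting u(214) equal to that: 214^α = 0.84·250^α ⇒ (214/250)^α = 0.84.
Taking logs: α·ln(214/250) = ln(0.84), so α = -0.1743534 / -0.1554849 ≈ 1.1214.

α ≈ 1.1214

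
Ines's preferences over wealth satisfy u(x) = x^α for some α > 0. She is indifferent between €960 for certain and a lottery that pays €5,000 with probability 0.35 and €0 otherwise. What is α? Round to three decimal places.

The lottery's expected utility is 0.35·u(5000) + 0.65·u(0) = 0.35·5000^α (since u(0) = 0 for α > 0).
Indifference: 960^α = 0.35·5000^α, so (960/5000)^α = 0.35.
Take logs: α = ln 0.35 / ln(960/5000) ≈ 0.63616.

α ≈ 0.636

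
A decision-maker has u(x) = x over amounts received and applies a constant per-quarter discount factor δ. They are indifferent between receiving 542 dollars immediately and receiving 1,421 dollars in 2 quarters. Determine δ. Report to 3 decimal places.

The payoff in 2 quarters is discounted by δ^2, so u(542) = δ^2·u(1421) and δ^2 = u(542)/u(1421).
With u(x) = x: δ^2 = 542/1421 = 0.38142.
Hence δ = (0.38142)^(1/2) = 0.61759.

δ ≈ 0.618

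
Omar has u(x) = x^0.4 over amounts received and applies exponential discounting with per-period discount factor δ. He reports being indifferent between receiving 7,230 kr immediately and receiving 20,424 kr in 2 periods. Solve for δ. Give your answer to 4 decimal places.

Indifference means u(7230) = δ^2 · u(20424), so δ^2 = u(7230)/u(20424).
With u(x) = x^0.4: δ^2 = 7230^0.4/20424^0.4 = (7230/20424)^0.4 = 0.66008.
So δ = 0.66008^(1/2) ≈ 0.8125.

δ ≈ 0.8125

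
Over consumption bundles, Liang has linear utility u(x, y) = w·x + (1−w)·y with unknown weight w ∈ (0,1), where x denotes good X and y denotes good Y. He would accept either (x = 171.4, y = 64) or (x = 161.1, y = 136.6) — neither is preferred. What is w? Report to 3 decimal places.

w = 0.876

Indifference: w·171.4 + (1−w)·64 = w·161.1 + (1−w)·136.6.
Rearranging, 10.3·w − 72.6·(1−w) = 0.
The marginal rate of substitution is 72.6/10.3, so w = 72.6/(10.3+72.6) = 0.876.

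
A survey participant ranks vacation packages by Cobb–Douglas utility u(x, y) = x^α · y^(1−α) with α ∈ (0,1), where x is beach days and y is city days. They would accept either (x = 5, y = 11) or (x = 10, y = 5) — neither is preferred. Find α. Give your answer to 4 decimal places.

α ≈ 0.5322

The Cobb–Douglas utilities coincide, so 5^α·11^(1−α) = 10^α·5^(1−α).
(5/10)^α = (5/11)^(1−α); take logs: α·ln(5/10) = (1−α)·ln(5/11), i.e. α·-0.6931472 = (1−α)·-0.7884574.
With A = -0.6931472 and B = -0.7884574: α·A = (1−α)·B, so α = B/(A+B) = -0.7884574/-1.4816046 ≈ 0.5322.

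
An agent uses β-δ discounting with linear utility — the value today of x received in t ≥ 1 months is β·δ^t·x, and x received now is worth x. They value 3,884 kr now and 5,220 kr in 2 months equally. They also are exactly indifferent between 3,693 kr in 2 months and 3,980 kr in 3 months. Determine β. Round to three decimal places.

β ≈ 0.864

From the later pair, β·δ^2·3693 = β·δ^3·3980; dividing through, δ = 3693/3980 = 0.92789.
The first indifference: 3884 = β·δ^2·5220, so β = 3884/(δ^2·5220) = 3884/(0.86098·5220) ≈ 0.864.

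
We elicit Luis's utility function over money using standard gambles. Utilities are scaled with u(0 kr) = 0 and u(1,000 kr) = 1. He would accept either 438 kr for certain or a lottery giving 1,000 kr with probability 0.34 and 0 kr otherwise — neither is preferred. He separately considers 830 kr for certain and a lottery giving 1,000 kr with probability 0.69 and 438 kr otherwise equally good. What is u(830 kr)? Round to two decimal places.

The first gamble pins u(438 kr): it must equal 0.34·1 + 0.66·0 = 0.34.
Then u(830 kr) = 0.69·u(1,000 kr) + 0.31·u(438 kr) = 0.69·1.00 + 0.31·0.34 = 0.7954.

0.80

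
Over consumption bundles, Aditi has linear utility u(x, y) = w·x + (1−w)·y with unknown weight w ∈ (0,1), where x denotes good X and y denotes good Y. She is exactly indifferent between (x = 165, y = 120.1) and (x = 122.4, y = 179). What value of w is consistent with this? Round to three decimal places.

w = 0.580

Equating utilities: w·165 + (1−w)·120.1 = w·122.4 + (1−w)·179.
Collecting terms: w·42.6 = (1−w)·58.9.
Hence w = 58.9/(42.6+58.9) = 58.9/101.5 = 0.580.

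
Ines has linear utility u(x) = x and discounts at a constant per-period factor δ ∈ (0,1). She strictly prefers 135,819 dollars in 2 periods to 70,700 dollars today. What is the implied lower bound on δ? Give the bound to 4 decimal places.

δ > 0.7215

Comparing present values: 70700 < δ^2·135819.
Hence δ^2 > 70700/135819 = 0.52055, and x ↦ x^(1/2) is increasing on (0,∞).
δ > (70700/135819)^(1/2) ≈ 0.7215.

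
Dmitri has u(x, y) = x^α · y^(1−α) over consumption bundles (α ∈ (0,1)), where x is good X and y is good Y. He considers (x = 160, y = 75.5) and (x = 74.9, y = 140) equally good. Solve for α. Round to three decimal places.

α ≈ 0.449

Set the two utilities equal: 160^α·75.5^(1−α) = 74.9^α·140^(1−α).
(160/74.9)^α = (140/75.5)^(1−α); take logs: α·ln(160/74.9) = (1−α)·ln(140/75.5), i.e. α·0.759020 = (1−α)·0.617510.
So α/(1−α) = (0.617510)/(0.759020) = 0.813562, and α = 0.813562/1.813562 ≈ 0.449.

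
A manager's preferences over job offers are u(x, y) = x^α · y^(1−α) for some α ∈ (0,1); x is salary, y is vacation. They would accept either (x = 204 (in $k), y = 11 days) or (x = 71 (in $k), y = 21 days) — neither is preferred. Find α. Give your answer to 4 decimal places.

The Cobb–Douglas utilities coincide, so 204^α·11^(1−α) = 71^α·21^(1−α).
(204/71)^α = (21/11)^(1−α); take logs: α·ln(204/71) = (1−α)·ln(21/11), i.e. α·1.0554401 = (1−α)·0.6466272.
Thus α·(1.7020673) = 0.6466272, so α = 0.6466272/1.7020673 ≈ 0.3799.

α ≈ 0.3799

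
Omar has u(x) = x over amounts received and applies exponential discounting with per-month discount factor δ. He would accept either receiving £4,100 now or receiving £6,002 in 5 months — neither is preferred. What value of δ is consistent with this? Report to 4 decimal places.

δ ≈ 0.9266

Indifference means u(4100) = δ^5 · u(6002), so δ^5 = u(4100)/u(6002).
With u(x) = x: δ^5 = 4100/6002 = 0.68311.
Taking the 5th root: δ = 0.68311^(1/5) ≈ 0.9266.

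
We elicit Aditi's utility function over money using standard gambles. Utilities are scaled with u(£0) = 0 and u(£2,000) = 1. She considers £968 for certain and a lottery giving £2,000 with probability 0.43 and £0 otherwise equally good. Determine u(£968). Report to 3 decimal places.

The indifference gives u(£968) = 0.43·u(£2,000) + 0.57·u(£0) = 0.43·1 + 0.57·0 = 0.43.

0.430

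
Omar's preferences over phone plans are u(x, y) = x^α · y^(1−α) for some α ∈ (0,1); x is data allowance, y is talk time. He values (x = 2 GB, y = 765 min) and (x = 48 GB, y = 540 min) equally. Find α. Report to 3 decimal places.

α ≈ 0.099

Indifference: 2^α · 765^(1−α) = 48^α · 540^(1−α).
(2/48)^α = (540/765)^(1−α); take logs: α·ln(2/48) = (1−α)·ln(540/765), i.e. α·-3.178054 = (1−α)·-0.348307.
So α/(1−α) = (-0.348307)/(-3.178054) = 0.109598, and α = 0.109598/1.109598 ≈ 0.099.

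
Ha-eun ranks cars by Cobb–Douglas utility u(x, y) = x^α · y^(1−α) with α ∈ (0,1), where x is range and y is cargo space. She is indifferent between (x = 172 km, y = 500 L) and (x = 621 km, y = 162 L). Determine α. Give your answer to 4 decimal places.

α ≈ 0.4675

Indifference: 172^α · 500^(1−α) = 621^α · 162^(1−α).
Rearrange to (172/621)^α = (162/500)^(1−α) and take logs: α·-1.2838366 = (1−α)·-1.1270118.
With A = -1.2838366 and B = -1.1270118: α·A = (1−α)·B, so α = B/(A+B) = -1.1270118/-2.4108484 ≈ 0.4675.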